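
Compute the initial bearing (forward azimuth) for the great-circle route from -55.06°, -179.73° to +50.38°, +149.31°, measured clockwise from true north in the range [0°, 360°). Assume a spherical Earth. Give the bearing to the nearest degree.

Δλ = 149.31 − -179.73 = 329.04°; wrapped into (−180°, 180°]: -30.96°.
θ = atan2( sin Δλ · cos φ₂ , cos φ₁ · sin φ₂ − sin φ₁ · cos φ₂ · cos Δλ )
  = atan2(-0.32805, 0.88943) = -20.246° → normalised to [0°, 360°): 339.754°.

340°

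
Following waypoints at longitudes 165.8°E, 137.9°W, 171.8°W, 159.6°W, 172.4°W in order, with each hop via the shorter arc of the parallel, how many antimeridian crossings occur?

Leg 1: +165.8° → -137.9°, shortest Δλ = 56.3° (east) — crosses 180°.
Leg 2: -137.9° → -171.8°, shortest Δλ = -33.9° (west) — does not cross 180°.
Leg 3: -171.8° → -159.6°, shortest Δλ = 12.2° (east) — does not cross 180°.
Leg 4: -159.6° → -172.4°, shortest Δλ = -12.8° (west) — does not cross 180°.
Total crossings: 1.

1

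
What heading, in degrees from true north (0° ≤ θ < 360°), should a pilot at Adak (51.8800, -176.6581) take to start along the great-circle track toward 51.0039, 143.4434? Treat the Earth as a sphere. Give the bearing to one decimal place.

283.9°

Δλ = 143.4434 − -176.6581 = 320.1015°; wrapped into (−180°, 180°]: -39.8985°.
θ = atan2( sin Δλ · cos φ₂ , cos φ₁ · sin φ₂ − sin φ₁ · cos φ₂ · cos Δλ )
  = atan2(-0.40363, 0.09997) = -76.089° → normalised to [0°, 360°): 283.911°.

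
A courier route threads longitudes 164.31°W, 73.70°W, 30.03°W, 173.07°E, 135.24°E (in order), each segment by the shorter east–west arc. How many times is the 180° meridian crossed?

1

Leg 1: -164.31° → -73.70°, shortest Δλ = 90.61° (east) — does not cross 180°.
Leg 2: -73.70° → -30.03°, shortest Δλ = 43.67° (east) — does not cross 180°.
Leg 3: -30.03° → +173.07°, shortest Δλ = -156.9° (west) — crosses 180°.
Leg 4: +173.07° → +135.24°, shortest Δλ = -37.83° (west) — does not cross 180°.
Total crossings: 1.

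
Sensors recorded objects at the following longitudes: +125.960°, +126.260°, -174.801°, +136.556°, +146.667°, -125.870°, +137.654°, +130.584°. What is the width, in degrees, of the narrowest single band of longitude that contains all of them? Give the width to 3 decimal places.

108.170°

Sort the longitudes: -174.801°, -125.870°, +125.960°, +126.260°, +130.584°, +136.556°, +137.654°, +146.667°.
Eastward gaps between consecutive values (wrapping around): 48.931°, 251.830°, 0.300°, 4.324°, 5.972°, 1.098°, 9.013°, 38.532°.
Largest gap = 251.830° ⇒ minimal covering band is its complement: 360° − 251.830° = 108.170°.
Band runs from +125.960° eastward to -125.870°, crossing the antimeridian.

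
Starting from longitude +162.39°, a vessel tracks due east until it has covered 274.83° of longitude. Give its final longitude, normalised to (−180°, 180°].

Start at +162.39°; shift +274.83° → +437.22°.
+437.22° lies outside (−180°, 180°]; subtract 360° → +77.22°.

+77.22°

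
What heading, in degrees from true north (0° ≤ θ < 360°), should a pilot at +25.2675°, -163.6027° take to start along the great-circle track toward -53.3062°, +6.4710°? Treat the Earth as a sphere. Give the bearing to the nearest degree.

Δλ = 6.4710 − -163.6027 = 170.0737°.
θ = atan2( sin Δλ · cos φ₂ , cos φ₁ · sin φ₂ − sin φ₁ · cos φ₂ · cos Δλ )
  = atan2(0.10300, -0.47389) = 167.737° → normalised to [0°, 360°): 167.737°.

168°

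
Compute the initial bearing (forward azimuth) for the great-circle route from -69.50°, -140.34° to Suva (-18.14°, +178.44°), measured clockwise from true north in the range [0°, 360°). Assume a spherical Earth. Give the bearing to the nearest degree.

Δλ = 178.44 − -140.34 = 318.78°; wrapped into (−180°, 180°]: -41.22°.
θ = atan2( sin Δλ · cos φ₂ , cos φ₁ · sin φ₂ − sin φ₁ · cos φ₂ · cos Δλ )
  = atan2(-0.62620, 0.56050) = -48.169° → normalised to [0°, 360°): 311.831°.

312°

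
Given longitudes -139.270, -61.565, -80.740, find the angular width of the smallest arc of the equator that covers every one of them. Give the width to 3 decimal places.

Sort the longitudes: -139.270°, -80.740°, -61.565°.
Eastward gaps between consecutive values (wrapping around): 58.530°, 19.175°, 282.295°.
Largest gap = 282.295° ⇒ minimal covering band is its complement: 360° − 282.295° = 77.705°.
Band runs from -139.270° eastward to -61.565°.

77.705°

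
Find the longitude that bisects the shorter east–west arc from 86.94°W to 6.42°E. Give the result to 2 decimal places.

40.26°W

Signed shortest Δλ from -86.94° to +6.42° is +93.36°.
Midpoint longitude = -86.94° + (+93.36°)/2 = -86.94° + 46.68° = -40.26°.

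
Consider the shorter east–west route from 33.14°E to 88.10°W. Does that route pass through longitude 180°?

Signed shortest Δλ = ((-88.10 − 33.14 + 180) mod 360) − 180 = -121.24°.
Going west by 121.24° from +33.14° reaches -88.10° without touching 180°.

No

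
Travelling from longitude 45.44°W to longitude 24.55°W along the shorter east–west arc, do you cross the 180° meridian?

Signed shortest Δλ = ((-24.55 − -45.44 + 180) mod 360) − 180 = 20.89°.
Going east by 20.89° from -45.44° reaches -24.55° without touching 180°.

No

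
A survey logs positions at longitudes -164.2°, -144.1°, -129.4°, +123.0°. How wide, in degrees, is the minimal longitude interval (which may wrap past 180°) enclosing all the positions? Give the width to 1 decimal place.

107.6°

Sort the longitudes: -164.2°, -144.1°, -129.4°, +123.0°.
Eastward gaps between consecutive values (wrapping around): 20.1°, 14.7°, 252.4°, 72.8°.
Largest gap = 252.4° ⇒ minimal covering band is its complement: 360° − 252.4° = 107.6°.
Band runs from +123.0° eastward to -129.4°, crossing the antimeridian.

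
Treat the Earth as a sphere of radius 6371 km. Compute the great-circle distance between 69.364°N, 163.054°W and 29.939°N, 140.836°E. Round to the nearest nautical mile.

Δλ = 140.836 − -163.054 = 303.890°; wrapped into (−180°, 180°]: -56.110°.
Δφ = 29.939 − 69.364 = -39.425°.
a = sin²(Δφ/2) + cos φ₁ · cos φ₂ · sin²(Δλ/2) = 0.181326.
c = 2·atan2(√a, √(1−a)) = 0.87975 rad → d = 6371·c ≈ 5604.86 km ≈ 3026.38 nmi.

3026 nmi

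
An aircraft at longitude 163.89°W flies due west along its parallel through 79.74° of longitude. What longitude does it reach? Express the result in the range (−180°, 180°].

Start at -163.89°; shift −79.74° → -243.63°.
-243.63° lies outside (−180°, 180°]; add 360° → +116.37°.

116.37°E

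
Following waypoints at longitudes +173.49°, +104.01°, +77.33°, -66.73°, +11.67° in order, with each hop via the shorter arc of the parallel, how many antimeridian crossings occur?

0

Leg 1: +173.49° → +104.01°, shortest Δλ = -69.48° (west) — does not cross 180°.
Leg 2: +104.01° → +77.33°, shortest Δλ = -26.68° (west) — does not cross 180°.
Leg 3: +77.33° → -66.73°, shortest Δλ = -144.06° (west) — does not cross 180°.
Leg 4: -66.73° → +11.67°, shortest Δλ = 78.4° (east) — does not cross 180°.
Total crossings: 0.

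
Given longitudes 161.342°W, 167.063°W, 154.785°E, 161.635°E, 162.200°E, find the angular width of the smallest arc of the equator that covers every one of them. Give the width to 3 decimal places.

43.873°

Sort the longitudes: -167.063°, -161.342°, +154.785°, +161.635°, +162.200°.
Eastward gaps between consecutive values (wrapping around): 5.721°, 316.127°, 6.850°, 0.565°, 30.737°.
Largest gap = 316.127° ⇒ minimal covering band is its complement: 360° − 316.127° = 43.873°.
Band runs from +154.785° eastward to -161.342°, crossing the antimeridian.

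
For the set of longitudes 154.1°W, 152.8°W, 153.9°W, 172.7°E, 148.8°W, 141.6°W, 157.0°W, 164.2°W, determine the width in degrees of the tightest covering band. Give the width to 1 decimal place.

Sort the longitudes: -164.2°, -157.0°, -154.1°, -153.9°, -152.8°, -148.8°, -141.6°, +172.7°.
Eastward gaps between consecutive values (wrapping around): 7.2°, 2.9°, 0.2°, 1.1°, 4.0°, 7.2°, 314.3°, 23.1°.
Largest gap = 314.3° ⇒ minimal covering band is its complement: 360° − 314.3° = 45.7°.
Band runs from +172.7° eastward to -141.6°, crossing the antimeridian.

45.7°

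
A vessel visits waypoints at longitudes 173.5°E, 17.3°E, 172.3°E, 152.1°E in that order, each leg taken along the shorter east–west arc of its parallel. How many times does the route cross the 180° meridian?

Leg 1: +173.5° → +17.3°, shortest Δλ = -156.2° (west) — does not cross 180°.
Leg 2: +17.3° → +172.3°, shortest Δλ = 155.0° (east) — does not cross 180°.
Leg 3: +172.3° → +152.1°, shortest Δλ = -20.2° (west) — does not cross 180°.
Total crossings: 0.

0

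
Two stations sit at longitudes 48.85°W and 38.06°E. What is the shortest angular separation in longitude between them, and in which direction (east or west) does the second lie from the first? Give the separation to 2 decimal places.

Raw difference: 38.06 − -48.85 = 86.91°.
Normalise into (−180°, 180°]: 86.91° stays 86.91°.
Positive ⇒ the second point lies to the east; separation 86.91°.

86.91° east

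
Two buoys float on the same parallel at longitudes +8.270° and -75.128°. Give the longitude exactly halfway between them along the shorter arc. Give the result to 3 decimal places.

-33.429°

Signed shortest Δλ from +8.270° to -75.128° is -83.398°.
Midpoint longitude = +8.270° + (-83.398°)/2 = +8.270° − 41.699° = -33.429°.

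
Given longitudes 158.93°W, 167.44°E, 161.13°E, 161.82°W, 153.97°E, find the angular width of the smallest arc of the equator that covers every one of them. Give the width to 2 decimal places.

47.10°

Sort the longitudes: -161.82°, -158.93°, +153.97°, +161.13°, +167.44°.
Eastward gaps between consecutive values (wrapping around): 2.89°, 312.90°, 7.16°, 6.31°, 30.74°.
Largest gap = 312.90° ⇒ minimal covering band is its complement: 360° − 312.90° = 47.10°.
Band runs from +153.97° eastward to -158.93°, crossing the antimeridian.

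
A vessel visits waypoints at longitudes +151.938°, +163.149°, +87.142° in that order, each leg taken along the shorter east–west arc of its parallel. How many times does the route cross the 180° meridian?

0

Leg 1: +151.938° → +163.149°, shortest Δλ = 11.211° (east) — does not cross 180°.
Leg 2: +163.149° → +87.142°, shortest Δλ = -76.007° (west) — does not cross 180°.
Total crossings: 0.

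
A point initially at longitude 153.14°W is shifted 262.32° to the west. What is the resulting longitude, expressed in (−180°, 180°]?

Start at -153.14°; shift −262.32° → -415.46°.
-415.46° lies outside (−180°, 180°]; add 360° → -55.46°.

55.46°W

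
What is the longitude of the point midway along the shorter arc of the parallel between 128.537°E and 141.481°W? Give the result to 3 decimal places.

Signed shortest Δλ from +128.537° to -141.481° is +89.982°.
Midpoint longitude = +128.537° + (+89.982°)/2 = +128.537° + 44.991° = +173.528°.
(The naïve average (+128.537 + -141.481)/2 = -6.472° is on the wrong side of the globe.)

173.528°E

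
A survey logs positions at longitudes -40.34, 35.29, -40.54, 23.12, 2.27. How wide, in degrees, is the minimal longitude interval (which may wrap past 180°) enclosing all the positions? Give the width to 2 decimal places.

75.83°

Sort the longitudes: -40.54°, -40.34°, +2.27°, +23.12°, +35.29°.
Eastward gaps between consecutive values (wrapping around): 0.20°, 42.61°, 20.85°, 12.17°, 284.17°.
Largest gap = 284.17° ⇒ minimal covering band is its complement: 360° − 284.17° = 75.83°.
Band runs from -40.54° eastward to +35.29°.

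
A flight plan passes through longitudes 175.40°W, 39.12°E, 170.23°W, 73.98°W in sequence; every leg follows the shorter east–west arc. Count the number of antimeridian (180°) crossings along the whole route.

Leg 1: -175.40° → +39.12°, shortest Δλ = -145.48° (west) — crosses 180°.
Leg 2: +39.12° → -170.23°, shortest Δλ = 150.65° (east) — crosses 180°.
Leg 3: -170.23° → -73.98°, shortest Δλ = 96.25° (east) — does not cross 180°.
Total crossings: 2.

2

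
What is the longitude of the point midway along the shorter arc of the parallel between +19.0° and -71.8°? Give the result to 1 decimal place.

-26.4°

Signed shortest Δλ from +19.0° to -71.8° is -90.8°.
Midpoint longitude = +19.0° + (-90.8°)/2 = +19.0° − 45.4° = -26.4°.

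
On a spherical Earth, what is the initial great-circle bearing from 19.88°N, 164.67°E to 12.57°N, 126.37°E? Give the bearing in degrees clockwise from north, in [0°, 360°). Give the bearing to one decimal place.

264.7°

Δλ = 126.37 − 164.67 = -38.30°.
θ = atan2( sin Δλ · cos φ₂ , cos φ₁ · sin φ₂ − sin φ₁ · cos φ₂ · cos Δλ )
  = atan2(-0.60492, -0.05580) = -95.271° → normalised to [0°, 360°): 264.729°.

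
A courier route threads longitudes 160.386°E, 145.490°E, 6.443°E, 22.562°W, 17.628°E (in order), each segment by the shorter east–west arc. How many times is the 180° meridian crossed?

Leg 1: +160.386° → +145.490°, shortest Δλ = -14.896° (west) — does not cross 180°.
Leg 2: +145.490° → +6.443°, shortest Δλ = -139.047° (west) — does not cross 180°.
Leg 3: +6.443° → -22.562°, shortest Δλ = -29.005° (west) — does not cross 180°.
Leg 4: -22.562° → +17.628°, shortest Δλ = 40.19° (east) — does not cross 180°.
Total crossings: 0.

0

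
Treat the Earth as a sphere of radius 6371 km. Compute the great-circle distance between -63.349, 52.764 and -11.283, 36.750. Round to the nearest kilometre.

Δλ = 36.750 − 52.764 = -16.014°.
Δφ = -11.283 − -63.349 = 52.066°.
a = sin²(Δφ/2) + cos φ₁ · cos φ₂ · sin²(Δλ/2) = 0.201158.
c = 2·atan2(√a, √(1−a)) = 0.93019 rad → d = 6371·c ≈ 5926.23 km.

5926 km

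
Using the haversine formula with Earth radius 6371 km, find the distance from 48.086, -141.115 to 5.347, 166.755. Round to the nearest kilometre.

6835 km

Δλ = 166.755 − -141.115 = 307.870°; wrapped into (−180°, 180°]: -52.130°.
Δφ = 5.347 − 48.086 = -42.739°.
a = sin²(Δφ/2) + cos φ₁ · cos φ₂ · sin²(Δλ/2) = 0.261182.
c = 2·atan2(√a, √(1−a)) = 1.07283 rad → d = 6371·c ≈ 6835.03 km.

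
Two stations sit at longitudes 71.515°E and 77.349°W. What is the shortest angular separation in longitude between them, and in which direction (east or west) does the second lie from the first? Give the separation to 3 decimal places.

148.864° west

Raw difference: -77.349 − 71.515 = -148.864°.
Normalise into (−180°, 180°]: -148.864° stays -148.864°.
Negative ⇒ the second point lies to the west; separation 148.864°.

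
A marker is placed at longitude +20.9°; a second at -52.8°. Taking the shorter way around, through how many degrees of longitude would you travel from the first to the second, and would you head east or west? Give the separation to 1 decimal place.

73.7° west

Raw difference: -52.8 − 20.9 = -73.7°.
Normalise into (−180°, 180°]: -73.7° stays -73.7°.
Negative ⇒ the second point lies to the west; separation 73.7°.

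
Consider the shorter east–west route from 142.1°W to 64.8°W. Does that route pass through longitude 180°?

No

Signed shortest Δλ = ((-64.8 − -142.1 + 180) mod 360) − 180 = 77.3°.
Going east by 77.3° from -142.1° reaches -64.8° without touching 180°.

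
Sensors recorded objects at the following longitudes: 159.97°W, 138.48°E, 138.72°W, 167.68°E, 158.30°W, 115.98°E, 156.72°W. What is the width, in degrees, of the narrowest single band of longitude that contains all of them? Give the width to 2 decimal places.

Sort the longitudes: -159.97°, -158.30°, -156.72°, -138.72°, +115.98°, +138.48°, +167.68°.
Eastward gaps between consecutive values (wrapping around): 1.67°, 1.58°, 18.00°, 254.70°, 22.50°, 29.20°, 32.35°.
Largest gap = 254.70° ⇒ minimal covering band is its complement: 360° − 254.70° = 105.30°.
Band runs from +115.98° eastward to -138.72°, crossing the antimeridian.

105.30°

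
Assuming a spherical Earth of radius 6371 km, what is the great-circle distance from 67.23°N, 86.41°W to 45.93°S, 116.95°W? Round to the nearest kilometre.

Δλ = -116.95 − -86.41 = -30.54°.
Δφ = -45.93 − 67.23 = -113.16°.
a = sin²(Δφ/2) + cos φ₁ · cos φ₂ · sin²(Δλ/2) = 0.715322.
c = 2·atan2(√a, √(1−a)) = 2.01600 rad → d = 6371·c ≈ 12843.95 km.

12844 km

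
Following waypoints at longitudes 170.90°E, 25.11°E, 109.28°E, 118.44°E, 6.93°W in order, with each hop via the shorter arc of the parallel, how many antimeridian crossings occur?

0

Leg 1: +170.90° → +25.11°, shortest Δλ = -145.79° (west) — does not cross 180°.
Leg 2: +25.11° → +109.28°, shortest Δλ = 84.17° (east) — does not cross 180°.
Leg 3: +109.28° → +118.44°, shortest Δλ = 9.16° (east) — does not cross 180°.
Leg 4: +118.44° → -6.93°, shortest Δλ = -125.37° (west) — does not cross 180°.
Total crossings: 0.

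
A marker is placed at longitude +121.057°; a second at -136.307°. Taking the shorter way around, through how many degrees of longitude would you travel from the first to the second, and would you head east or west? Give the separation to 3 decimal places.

102.636° east

Raw difference: -136.307 − 121.057 = -257.364°.
Normalise into (−180°, 180°]: -257.364° + 360° = 102.636°.
Positive ⇒ the second point lies to the east; separation 102.636°.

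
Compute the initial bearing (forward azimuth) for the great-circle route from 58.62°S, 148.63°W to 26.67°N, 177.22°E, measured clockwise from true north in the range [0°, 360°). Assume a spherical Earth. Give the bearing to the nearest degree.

330°

Δλ = 177.22 − -148.63 = 325.85°; wrapped into (−180°, 180°]: -34.15°.
θ = atan2( sin Δλ · cos φ₂ , cos φ₁ · sin φ₂ − sin φ₁ · cos φ₂ · cos Δλ )
  = atan2(-0.50164, 0.86508) = -30.108° → normalised to [0°, 360°): 329.892°.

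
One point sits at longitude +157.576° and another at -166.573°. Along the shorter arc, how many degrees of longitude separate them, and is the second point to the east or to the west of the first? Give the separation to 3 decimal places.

Raw difference: -166.573 − 157.576 = -324.149°.
Normalise into (−180°, 180°]: -324.149° + 360° = 35.851°.
Positive ⇒ the second point lies to the east; separation 35.851°.

35.851° east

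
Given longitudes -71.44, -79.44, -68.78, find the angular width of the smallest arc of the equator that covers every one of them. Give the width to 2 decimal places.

10.66°

Sort the longitudes: -79.44°, -71.44°, -68.78°.
Eastward gaps between consecutive values (wrapping around): 8.00°, 2.66°, 349.34°.
Largest gap = 349.34° ⇒ minimal covering band is its complement: 360° − 349.34° = 10.66°.
Band runs from -79.44° eastward to -68.78°.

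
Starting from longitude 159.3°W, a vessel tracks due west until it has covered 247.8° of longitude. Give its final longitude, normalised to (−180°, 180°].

Start at -159.3°; shift −247.8° → -407.1°.
-407.1° lies outside (−180°, 180°]; add 360° → -47.1°.

47.1°W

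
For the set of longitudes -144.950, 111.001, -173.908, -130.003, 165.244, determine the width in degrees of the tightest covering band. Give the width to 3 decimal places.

118.996°

Sort the longitudes: -173.908°, -144.950°, -130.003°, +111.001°, +165.244°.
Eastward gaps between consecutive values (wrapping around): 28.958°, 14.947°, 241.004°, 54.243°, 20.848°.
Largest gap = 241.004° ⇒ minimal covering band is its complement: 360° − 241.004° = 118.996°.
Band runs from +111.001° eastward to -130.003°, crossing the antimeridian.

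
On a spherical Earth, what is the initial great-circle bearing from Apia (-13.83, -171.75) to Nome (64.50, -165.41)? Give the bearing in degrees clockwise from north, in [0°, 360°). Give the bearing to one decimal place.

2.8°

Δλ = -165.41 − -171.75 = 6.34°.
θ = atan2( sin Δλ · cos φ₂ , cos φ₁ · sin φ₂ − sin φ₁ · cos φ₂ · cos Δλ )
  = atan2(0.04754, 0.97870) = 2.781° → normalised to [0°, 360°): 2.781°.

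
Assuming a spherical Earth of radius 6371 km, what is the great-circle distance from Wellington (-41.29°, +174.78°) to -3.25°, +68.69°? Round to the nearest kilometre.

11099 km

Δλ = 68.69 − 174.78 = -106.09°.
Δφ = -3.25 − -41.29 = 38.04°.
a = sin²(Δφ/2) + cos φ₁ · cos φ₂ · sin²(Δλ/2) = 0.585249.
c = 2·atan2(√a, √(1−a)) = 1.74213 rad → d = 6371·c ≈ 11099.12 km.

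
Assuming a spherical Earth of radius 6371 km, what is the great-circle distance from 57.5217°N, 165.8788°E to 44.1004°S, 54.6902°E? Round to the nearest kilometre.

Δλ = 54.6902 − 165.8788 = -111.1886°.
Δφ = -44.1004 − 57.5217 = -101.6221°.
a = sin²(Δφ/2) + cos φ₁ · cos φ₂ · sin²(Δλ/2) = 0.863225.
c = 2·atan2(√a, √(1−a)) = 2.38394 rad → d = 6371·c ≈ 15188.07 km.

15188 km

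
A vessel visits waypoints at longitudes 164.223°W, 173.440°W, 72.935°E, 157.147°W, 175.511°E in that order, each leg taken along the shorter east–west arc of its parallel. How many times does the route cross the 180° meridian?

Leg 1: -164.223° → -173.440°, shortest Δλ = -9.217° (west) — does not cross 180°.
Leg 2: -173.440° → +72.935°, shortest Δλ = -113.625° (west) — crosses 180°.
Leg 3: +72.935° → -157.147°, shortest Δλ = 129.918° (east) — crosses 180°.
Leg 4: -157.147° → +175.511°, shortest Δλ = -27.342° (west) — crosses 180°.
Total crossings: 3.

3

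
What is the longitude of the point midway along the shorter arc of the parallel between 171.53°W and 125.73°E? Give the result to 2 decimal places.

Signed shortest Δλ from -171.53° to +125.73° is -62.74°.
Midpoint longitude = -171.53° + (-62.74°)/2 = -171.53° − 31.37° = -202.90°.
Normalise into (−180°, 180°]: +157.10°.
(The naïve average (-171.53 + +125.73)/2 = -22.9° is on the wrong side of the globe.)

157.10°E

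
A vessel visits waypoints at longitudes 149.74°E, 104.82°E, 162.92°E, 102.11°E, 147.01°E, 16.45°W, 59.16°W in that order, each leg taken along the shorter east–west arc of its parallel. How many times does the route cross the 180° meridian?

0

Leg 1: +149.74° → +104.82°, shortest Δλ = -44.92° (west) — does not cross 180°.
Leg 2: +104.82° → +162.92°, shortest Δλ = 58.1° (east) — does not cross 180°.
Leg 3: +162.92° → +102.11°, shortest Δλ = -60.81° (west) — does not cross 180°.
Leg 4: +102.11° → +147.01°, shortest Δλ = 44.9° (east) — does not cross 180°.
Leg 5: +147.01° → -16.45°, shortest Δλ = -163.46° (west) — does not cross 180°.
Leg 6: -16.45° → -59.16°, shortest Δλ = -42.71° (west) — does not cross 180°.
Total crossings: 0.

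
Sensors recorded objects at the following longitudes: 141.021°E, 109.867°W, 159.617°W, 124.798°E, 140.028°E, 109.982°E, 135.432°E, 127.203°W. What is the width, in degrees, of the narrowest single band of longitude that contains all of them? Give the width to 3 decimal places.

140.151°

Sort the longitudes: -159.617°, -127.203°, -109.867°, +109.982°, +124.798°, +135.432°, +140.028°, +141.021°.
Eastward gaps between consecutive values (wrapping around): 32.414°, 17.336°, 219.849°, 14.816°, 10.634°, 4.596°, 0.993°, 59.362°.
Largest gap = 219.849° ⇒ minimal covering band is its complement: 360° − 219.849° = 140.151°.
Band runs from +109.982° eastward to -109.867°, crossing the antimeridian.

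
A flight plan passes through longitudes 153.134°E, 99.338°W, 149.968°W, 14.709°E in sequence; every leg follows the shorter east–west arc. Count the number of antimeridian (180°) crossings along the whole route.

1

Leg 1: +153.134° → -99.338°, shortest Δλ = 107.528° (east) — crosses 180°.
Leg 2: -99.338° → -149.968°, shortest Δλ = -50.63° (west) — does not cross 180°.
Leg 3: -149.968° → +14.709°, shortest Δλ = 164.677° (east) — does not cross 180°.
Total crossings: 1.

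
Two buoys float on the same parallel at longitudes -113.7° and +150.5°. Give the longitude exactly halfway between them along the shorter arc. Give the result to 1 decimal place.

-161.6°

Signed shortest Δλ from -113.7° to +150.5° is -95.8°.
Midpoint longitude = -113.7° + (-95.8°)/2 = -113.7° − 47.9° = -161.6°.
(The naïve average (-113.7 + +150.5)/2 = 18.4° is on the wrong side of the globe.)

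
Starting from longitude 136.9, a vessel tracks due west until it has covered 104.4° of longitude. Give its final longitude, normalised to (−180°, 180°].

Start at +136.9°; shift −104.4° → +32.5°.
+32.5° already lies in (−180°, 180°].

+32.5°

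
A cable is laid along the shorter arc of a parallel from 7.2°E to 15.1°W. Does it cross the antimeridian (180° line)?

Signed shortest Δλ = ((-15.1 − 7.2 + 180) mod 360) − 180 = -22.3°.
Going west by 22.3° from +7.2° reaches -15.1° without touching 180°.

No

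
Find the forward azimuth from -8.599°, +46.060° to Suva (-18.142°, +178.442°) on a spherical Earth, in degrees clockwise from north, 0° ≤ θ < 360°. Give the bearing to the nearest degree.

Δλ = 178.442 − 46.060 = 132.382°.
θ = atan2( sin Δλ · cos φ₂ , cos φ₁ · sin φ₂ − sin φ₁ · cos φ₂ · cos Δλ )
  = atan2(0.70195, -0.40365) = 119.901° → normalised to [0°, 360°): 119.901°.

120°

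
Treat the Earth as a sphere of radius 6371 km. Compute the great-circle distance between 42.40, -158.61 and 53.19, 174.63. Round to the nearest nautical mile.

Δλ = 174.63 − -158.61 = 333.24°; wrapped into (−180°, 180°]: -26.76°.
Δφ = 53.19 − 42.40 = 10.79°.
a = sin²(Δφ/2) + cos φ₁ · cos φ₂ · sin²(Δλ/2) = 0.032533.
c = 2·atan2(√a, √(1−a)) = 0.36273 rad → d = 6371·c ≈ 2310.93 km ≈ 1247.80 nmi.

1248 nmi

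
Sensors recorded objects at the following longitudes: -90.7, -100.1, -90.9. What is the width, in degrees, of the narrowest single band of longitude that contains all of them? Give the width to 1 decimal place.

9.4°

Sort the longitudes: -100.1°, -90.9°, -90.7°.
Eastward gaps between consecutive values (wrapping around): 9.2°, 0.2°, 350.6°.
Largest gap = 350.6° ⇒ minimal covering band is its complement: 360° − 350.6° = 9.4°.
Band runs from -100.1° eastward to -90.7°.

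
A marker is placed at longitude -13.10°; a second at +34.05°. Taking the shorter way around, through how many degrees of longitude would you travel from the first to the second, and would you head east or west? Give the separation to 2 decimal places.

Raw difference: 34.05 − -13.10 = 47.15°.
Normalise into (−180°, 180°]: 47.15° stays 47.15°.
Positive ⇒ the second point lies to the east; separation 47.15°.

47.15° east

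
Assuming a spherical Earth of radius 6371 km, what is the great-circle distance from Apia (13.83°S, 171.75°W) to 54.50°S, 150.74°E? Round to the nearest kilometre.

Δλ = 150.74 − -171.75 = 322.49°; wrapped into (−180°, 180°]: -37.51°.
Δφ = -54.50 − -13.83 = -40.67°.
a = sin²(Δφ/2) + cos φ₁ · cos φ₂ · sin²(Δλ/2) = 0.179053.
c = 2·atan2(√a, √(1−a)) = 0.87383 rad → d = 6371·c ≈ 5567.17 km.

5567 km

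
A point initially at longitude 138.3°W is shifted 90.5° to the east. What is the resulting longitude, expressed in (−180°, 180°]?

47.8°W

Start at -138.3°; shift +90.5° → -47.8°.
-47.8° already lies in (−180°, 180°].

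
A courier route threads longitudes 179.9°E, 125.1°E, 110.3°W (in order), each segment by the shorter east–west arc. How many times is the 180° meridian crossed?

1

Leg 1: +179.9° → +125.1°, shortest Δλ = -54.8° (west) — does not cross 180°.
Leg 2: +125.1° → -110.3°, shortest Δλ = 124.6° (east) — crosses 180°.
Total crossings: 1.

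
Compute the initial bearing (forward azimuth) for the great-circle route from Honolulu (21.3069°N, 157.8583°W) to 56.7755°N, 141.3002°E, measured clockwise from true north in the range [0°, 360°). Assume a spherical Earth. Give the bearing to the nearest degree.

Δλ = 141.3002 − -157.8583 = 299.1585°; wrapped into (−180°, 180°]: -60.8415°.
θ = atan2( sin Δλ · cos φ₂ , cos φ₁ · sin φ₂ − sin φ₁ · cos φ₂ · cos Δλ )
  = atan2(-0.47849, 0.68235) = -35.039° → normalised to [0°, 360°): 324.961°.

325°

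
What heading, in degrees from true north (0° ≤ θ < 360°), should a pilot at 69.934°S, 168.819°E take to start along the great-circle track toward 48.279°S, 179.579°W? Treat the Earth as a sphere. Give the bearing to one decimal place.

20.6°

Δλ = -179.579 − 168.819 = -348.398°; wrapped into (−180°, 180°]: 11.602°.
θ = atan2( sin Δλ · cos φ₂ , cos φ₁ · sin φ₂ − sin φ₁ · cos φ₂ · cos Δλ )
  = atan2(0.13384, 0.35624) = 20.591° → normalised to [0°, 360°): 20.591°.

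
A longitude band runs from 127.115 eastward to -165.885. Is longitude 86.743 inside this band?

Band width going east from +127.115° to -165.885°: ((-165.885 − 127.115) mod 360) = 67.000°.
Offset of +86.743° east of the west edge: ((86.743 − 127.115) mod 360) = 319.628°.
319.628° > 67.000° ⇒ outside.

No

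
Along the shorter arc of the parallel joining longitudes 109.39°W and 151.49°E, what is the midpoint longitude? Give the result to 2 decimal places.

Signed shortest Δλ from -109.39° to +151.49° is -99.12°.
Midpoint longitude = -109.39° + (-99.12°)/2 = -109.39° − 49.56° = -158.95°.
(The naïve average (-109.39 + +151.49)/2 = 21.05° is on the wrong side of the globe.)

158.95°W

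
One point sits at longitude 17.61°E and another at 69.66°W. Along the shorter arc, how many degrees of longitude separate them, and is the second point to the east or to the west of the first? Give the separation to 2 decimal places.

87.27° west

Raw difference: -69.66 − 17.61 = -87.27°.
Normalise into (−180°, 180°]: -87.27° stays -87.27°.
Negative ⇒ the second point lies to the west; separation 87.27°.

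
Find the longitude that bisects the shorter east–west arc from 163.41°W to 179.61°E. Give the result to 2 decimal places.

171.90°W

Signed shortest Δλ from -163.41° to +179.61° is -16.98°.
Midpoint longitude = -163.41° + (-16.98°)/2 = -163.41° − 8.49° = -171.90°.
(The naïve average (-163.41 + +179.61)/2 = 8.1° is on the wrong side of the globe.)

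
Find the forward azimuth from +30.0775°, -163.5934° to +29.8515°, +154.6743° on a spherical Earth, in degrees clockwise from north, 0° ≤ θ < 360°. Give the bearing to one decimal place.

Δλ = 154.6743 − -163.5934 = 318.2677°; wrapped into (−180°, 180°]: -41.7323°.
θ = atan2( sin Δλ · cos φ₂ , cos φ₁ · sin φ₂ − sin φ₁ · cos φ₂ · cos Δλ )
  = atan2(-0.57733, 0.10635) = -79.563° → normalised to [0°, 360°): 280.437°.

280.4°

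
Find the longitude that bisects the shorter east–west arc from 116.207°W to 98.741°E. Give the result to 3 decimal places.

171.267°E

Signed shortest Δλ from -116.207° to +98.741° is -145.052°.
Midpoint longitude = -116.207° + (-145.052°)/2 = -116.207° − 72.526° = -188.733°.
Normalise into (−180°, 180°]: +171.267°.
(The naïve average (-116.207 + +98.741)/2 = -8.733° is on the wrong side of the globe.)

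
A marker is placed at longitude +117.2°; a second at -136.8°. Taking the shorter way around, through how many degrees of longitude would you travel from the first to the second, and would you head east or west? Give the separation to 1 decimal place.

106.0° east

Raw difference: -136.8 − 117.2 = -254.0°.
Normalise into (−180°, 180°]: -254.0° + 360° = 106.0°.
Positive ⇒ the second point lies to the east; separation 106.0°.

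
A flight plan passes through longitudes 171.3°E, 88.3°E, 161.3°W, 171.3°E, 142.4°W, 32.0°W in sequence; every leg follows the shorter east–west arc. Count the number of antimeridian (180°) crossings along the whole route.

3

Leg 1: +171.3° → +88.3°, shortest Δλ = -83.0° (west) — does not cross 180°.
Leg 2: +88.3° → -161.3°, shortest Δλ = 110.4° (east) — crosses 180°.
Leg 3: -161.3° → +171.3°, shortest Δλ = -27.4° (west) — crosses 180°.
Leg 4: +171.3° → -142.4°, shortest Δλ = 46.3° (east) — crosses 180°.
Leg 5: -142.4° → -32.0°, shortest Δλ = 110.4° (east) — does not cross 180°.
Total crossings: 3.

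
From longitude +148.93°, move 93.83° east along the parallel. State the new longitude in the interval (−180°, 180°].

-117.24°

Start at +148.93°; shift +93.83° → +242.76°.
+242.76° lies outside (−180°, 180°]; subtract 360° → -117.24°.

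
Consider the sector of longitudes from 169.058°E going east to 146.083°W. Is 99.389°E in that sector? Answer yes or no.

Band width going east from +169.058° to -146.083°: ((-146.083 − 169.058) mod 360) = 44.859°.
Offset of +99.389° east of the west edge: ((99.389 − 169.058) mod 360) = 290.331°.
290.331° > 44.859° ⇒ outside.

No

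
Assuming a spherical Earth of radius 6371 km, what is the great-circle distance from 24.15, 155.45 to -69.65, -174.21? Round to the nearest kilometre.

Δλ = -174.21 − 155.45 = -329.66°; wrapped into (−180°, 180°]: 30.34°.
Δφ = -69.65 − 24.15 = -93.80°.
a = sin²(Δφ/2) + cos φ₁ · cos φ₂ · sin²(Δλ/2) = 0.554866.
c = 2·atan2(√a, √(1−a)) = 1.68075 rad → d = 6371·c ≈ 10708.06 km.

10708 km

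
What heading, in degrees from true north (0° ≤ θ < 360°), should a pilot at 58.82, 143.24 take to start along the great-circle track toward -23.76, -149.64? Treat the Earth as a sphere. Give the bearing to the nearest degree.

Δλ = -149.64 − 143.24 = -292.88°; wrapped into (−180°, 180°]: 67.12°.
θ = atan2( sin Δλ · cos φ₂ , cos φ₁ · sin φ₂ − sin φ₁ · cos φ₂ · cos Δλ )
  = atan2(0.84323, -0.51304) = 121.317° → normalised to [0°, 360°): 121.317°.

121°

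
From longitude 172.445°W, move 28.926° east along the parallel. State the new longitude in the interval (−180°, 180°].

143.519°W

Start at -172.445°; shift +28.926° → -143.519°.
-143.519° already lies in (−180°, 180°].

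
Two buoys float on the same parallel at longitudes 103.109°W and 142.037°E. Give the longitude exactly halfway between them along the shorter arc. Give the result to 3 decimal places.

Signed shortest Δλ from -103.109° to +142.037° is -114.854°.
Midpoint longitude = -103.109° + (-114.854°)/2 = -103.109° − 57.427° = -160.536°.
(The naïve average (-103.109 + +142.037)/2 = 19.464° is on the wrong side of the globe.)

160.536°W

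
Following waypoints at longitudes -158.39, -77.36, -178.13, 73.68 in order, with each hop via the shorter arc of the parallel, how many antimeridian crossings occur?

Leg 1: -158.39° → -77.36°, shortest Δλ = 81.03° (east) — does not cross 180°.
Leg 2: -77.36° → -178.13°, shortest Δλ = -100.77° (west) — does not cross 180°.
Leg 3: -178.13° → +73.68°, shortest Δλ = -108.19° (west) — crosses 180°.
Total crossings: 1.

1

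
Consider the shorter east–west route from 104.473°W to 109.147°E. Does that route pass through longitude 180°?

Yes

Naïve |109.147 − -104.473| = 213.62° > 180°, so the shorter arc goes the other way round — across 180°.
Signed shortest Δλ = ((109.147 − -104.473 + 180) mod 360) − 180 = -146.38°.
Going west by 146.38° from -104.473° passes through 180° before reaching +109.147°.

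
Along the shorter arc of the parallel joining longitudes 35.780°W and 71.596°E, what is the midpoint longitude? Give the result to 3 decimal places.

17.908°E

Signed shortest Δλ from -35.780° to +71.596° is +107.376°.
Midpoint longitude = -35.780° + (+107.376°)/2 = -35.780° + 53.688° = +17.908°.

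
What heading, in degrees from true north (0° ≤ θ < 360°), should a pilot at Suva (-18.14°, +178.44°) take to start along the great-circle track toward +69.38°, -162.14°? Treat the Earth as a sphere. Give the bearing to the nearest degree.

Δλ = -162.14 − 178.44 = -340.58°; wrapped into (−180°, 180°]: 19.42°.
θ = atan2( sin Δλ · cos φ₂ , cos φ₁ · sin φ₂ − sin φ₁ · cos φ₂ · cos Δλ )
  = atan2(0.11709, 0.99283) = 6.726° → normalised to [0°, 360°): 6.726°.

7°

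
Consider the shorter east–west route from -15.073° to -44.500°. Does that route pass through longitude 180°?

No

Signed shortest Δλ = ((-44.500 − -15.073 + 180) mod 360) − 180 = -29.427°.
Going west by 29.427° from -15.073° reaches -44.500° without touching 180°.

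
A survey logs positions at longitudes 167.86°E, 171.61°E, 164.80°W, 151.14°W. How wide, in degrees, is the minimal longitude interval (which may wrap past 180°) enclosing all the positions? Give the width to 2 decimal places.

Sort the longitudes: -164.80°, -151.14°, +167.86°, +171.61°.
Eastward gaps between consecutive values (wrapping around): 13.66°, 319.00°, 3.75°, 23.59°.
Largest gap = 319.00° ⇒ minimal covering band is its complement: 360° − 319.00° = 41.00°.
Band runs from +167.86° eastward to -151.14°, crossing the antimeridian.

41.00°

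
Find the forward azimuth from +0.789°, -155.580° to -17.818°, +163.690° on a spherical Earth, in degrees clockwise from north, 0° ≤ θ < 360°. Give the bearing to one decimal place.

Δλ = 163.690 − -155.580 = 319.270°; wrapped into (−180°, 180°]: -40.730°.
θ = atan2( sin Δλ · cos φ₂ , cos φ₁ · sin φ₂ − sin φ₁ · cos φ₂ · cos Δλ )
  = atan2(-0.62120, -0.31590) = -116.955° → normalised to [0°, 360°): 243.045°.

243.0°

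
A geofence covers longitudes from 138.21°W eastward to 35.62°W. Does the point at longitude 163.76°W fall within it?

Band width going east from -138.21° to -35.62°: ((-35.62 − -138.21) mod 360) = 102.59°.
Offset of -163.76° east of the west edge: ((-163.76 − -138.21) mod 360) = 334.45°.
334.45° > 102.59° ⇒ outside.

No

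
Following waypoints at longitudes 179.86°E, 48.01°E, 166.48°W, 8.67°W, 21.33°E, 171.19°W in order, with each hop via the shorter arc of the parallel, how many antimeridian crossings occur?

Leg 1: +179.86° → +48.01°, shortest Δλ = -131.85° (west) — does not cross 180°.
Leg 2: +48.01° → -166.48°, shortest Δλ = 145.51° (east) — crosses 180°.
Leg 3: -166.48° → -8.67°, shortest Δλ = 157.81° (east) — does not cross 180°.
Leg 4: -8.67° → +21.33°, shortest Δλ = 30.0° (east) — does not cross 180°.
Leg 5: +21.33° → -171.19°, shortest Δλ = 167.48° (east) — crosses 180°.
Total crossings: 2.

2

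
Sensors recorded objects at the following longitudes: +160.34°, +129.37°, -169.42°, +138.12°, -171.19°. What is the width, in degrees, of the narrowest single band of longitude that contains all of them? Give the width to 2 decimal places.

Sort the longitudes: -171.19°, -169.42°, +129.37°, +138.12°, +160.34°.
Eastward gaps between consecutive values (wrapping around): 1.77°, 298.79°, 8.75°, 22.22°, 28.47°.
Largest gap = 298.79° ⇒ minimal covering band is its complement: 360° − 298.79° = 61.21°.
Band runs from +129.37° eastward to -169.42°, crossing the antimeridian.

61.21°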